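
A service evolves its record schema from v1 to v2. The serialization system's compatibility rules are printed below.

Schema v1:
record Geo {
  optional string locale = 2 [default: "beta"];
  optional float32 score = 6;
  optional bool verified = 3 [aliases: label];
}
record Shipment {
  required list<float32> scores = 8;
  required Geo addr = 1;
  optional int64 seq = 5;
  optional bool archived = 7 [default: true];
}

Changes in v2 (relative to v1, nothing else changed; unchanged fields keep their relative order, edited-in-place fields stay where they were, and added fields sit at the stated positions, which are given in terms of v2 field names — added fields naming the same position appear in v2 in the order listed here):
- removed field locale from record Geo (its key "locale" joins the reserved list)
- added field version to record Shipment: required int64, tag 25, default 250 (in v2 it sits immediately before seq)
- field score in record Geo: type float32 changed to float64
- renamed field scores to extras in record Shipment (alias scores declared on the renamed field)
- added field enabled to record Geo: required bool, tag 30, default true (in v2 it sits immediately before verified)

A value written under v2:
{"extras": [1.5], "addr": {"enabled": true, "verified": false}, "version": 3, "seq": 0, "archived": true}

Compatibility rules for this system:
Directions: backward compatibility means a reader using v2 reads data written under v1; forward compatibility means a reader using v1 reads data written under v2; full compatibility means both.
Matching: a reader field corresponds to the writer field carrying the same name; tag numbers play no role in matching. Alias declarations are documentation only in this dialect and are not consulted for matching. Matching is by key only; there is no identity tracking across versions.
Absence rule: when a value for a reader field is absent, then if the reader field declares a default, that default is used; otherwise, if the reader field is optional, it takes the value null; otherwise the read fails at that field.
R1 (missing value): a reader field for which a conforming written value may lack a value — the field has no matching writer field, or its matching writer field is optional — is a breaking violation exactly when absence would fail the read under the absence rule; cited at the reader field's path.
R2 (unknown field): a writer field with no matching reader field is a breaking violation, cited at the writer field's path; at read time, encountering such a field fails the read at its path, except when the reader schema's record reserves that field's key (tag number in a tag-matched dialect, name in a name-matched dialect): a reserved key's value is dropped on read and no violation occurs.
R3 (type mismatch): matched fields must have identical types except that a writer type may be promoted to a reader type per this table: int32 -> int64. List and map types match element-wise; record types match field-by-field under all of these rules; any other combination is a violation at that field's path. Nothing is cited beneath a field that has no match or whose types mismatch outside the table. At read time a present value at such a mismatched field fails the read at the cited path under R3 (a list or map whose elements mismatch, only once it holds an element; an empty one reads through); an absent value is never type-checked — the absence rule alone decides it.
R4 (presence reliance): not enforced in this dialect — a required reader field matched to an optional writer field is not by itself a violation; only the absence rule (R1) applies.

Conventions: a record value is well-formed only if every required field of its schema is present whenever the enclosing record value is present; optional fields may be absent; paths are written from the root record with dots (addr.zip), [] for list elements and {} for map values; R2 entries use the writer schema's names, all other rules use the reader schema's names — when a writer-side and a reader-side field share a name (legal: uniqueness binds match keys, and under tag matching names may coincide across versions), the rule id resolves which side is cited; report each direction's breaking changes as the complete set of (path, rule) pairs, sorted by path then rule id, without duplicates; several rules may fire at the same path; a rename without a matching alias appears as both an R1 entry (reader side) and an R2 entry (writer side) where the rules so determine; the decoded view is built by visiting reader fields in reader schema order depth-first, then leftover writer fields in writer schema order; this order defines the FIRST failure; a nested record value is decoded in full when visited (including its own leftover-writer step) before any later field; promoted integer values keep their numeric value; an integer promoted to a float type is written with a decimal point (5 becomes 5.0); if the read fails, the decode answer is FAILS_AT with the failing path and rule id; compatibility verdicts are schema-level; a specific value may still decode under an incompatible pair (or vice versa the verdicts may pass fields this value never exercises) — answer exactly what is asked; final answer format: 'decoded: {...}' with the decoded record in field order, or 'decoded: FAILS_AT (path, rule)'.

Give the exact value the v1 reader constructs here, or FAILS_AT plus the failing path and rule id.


in Shipment below, arrows point writer -> reader
migrating the Shipment value to v1:
  read fails at scores under R1 (no fill)
  => FAILS_AT (scores, R1)
the other Shipment changes do not affect what is asked:
  removed field locale from record Geo (its key "locale" joins the reserved list) -> triggers nothing under the printed rules; the Shipment answer is the same either way
  added field version to record Shipment: required int64, tag 25, default 250 (in v2 it sits immediately before seq) -> matters for Shipment compatibility verdicts, not for this value's decode
  field score in record Geo: type float32 changed to float64 -> matters for Shipment compatibility verdicts, not for this value's decode
  added field enabled to record Geo: required bool, tag 30, default true (in v2 it sits immediately before verified) -> matters for Shipment compatibility verdicts, not for this value's decode

decoded: FAILS_AT (scores, R1)


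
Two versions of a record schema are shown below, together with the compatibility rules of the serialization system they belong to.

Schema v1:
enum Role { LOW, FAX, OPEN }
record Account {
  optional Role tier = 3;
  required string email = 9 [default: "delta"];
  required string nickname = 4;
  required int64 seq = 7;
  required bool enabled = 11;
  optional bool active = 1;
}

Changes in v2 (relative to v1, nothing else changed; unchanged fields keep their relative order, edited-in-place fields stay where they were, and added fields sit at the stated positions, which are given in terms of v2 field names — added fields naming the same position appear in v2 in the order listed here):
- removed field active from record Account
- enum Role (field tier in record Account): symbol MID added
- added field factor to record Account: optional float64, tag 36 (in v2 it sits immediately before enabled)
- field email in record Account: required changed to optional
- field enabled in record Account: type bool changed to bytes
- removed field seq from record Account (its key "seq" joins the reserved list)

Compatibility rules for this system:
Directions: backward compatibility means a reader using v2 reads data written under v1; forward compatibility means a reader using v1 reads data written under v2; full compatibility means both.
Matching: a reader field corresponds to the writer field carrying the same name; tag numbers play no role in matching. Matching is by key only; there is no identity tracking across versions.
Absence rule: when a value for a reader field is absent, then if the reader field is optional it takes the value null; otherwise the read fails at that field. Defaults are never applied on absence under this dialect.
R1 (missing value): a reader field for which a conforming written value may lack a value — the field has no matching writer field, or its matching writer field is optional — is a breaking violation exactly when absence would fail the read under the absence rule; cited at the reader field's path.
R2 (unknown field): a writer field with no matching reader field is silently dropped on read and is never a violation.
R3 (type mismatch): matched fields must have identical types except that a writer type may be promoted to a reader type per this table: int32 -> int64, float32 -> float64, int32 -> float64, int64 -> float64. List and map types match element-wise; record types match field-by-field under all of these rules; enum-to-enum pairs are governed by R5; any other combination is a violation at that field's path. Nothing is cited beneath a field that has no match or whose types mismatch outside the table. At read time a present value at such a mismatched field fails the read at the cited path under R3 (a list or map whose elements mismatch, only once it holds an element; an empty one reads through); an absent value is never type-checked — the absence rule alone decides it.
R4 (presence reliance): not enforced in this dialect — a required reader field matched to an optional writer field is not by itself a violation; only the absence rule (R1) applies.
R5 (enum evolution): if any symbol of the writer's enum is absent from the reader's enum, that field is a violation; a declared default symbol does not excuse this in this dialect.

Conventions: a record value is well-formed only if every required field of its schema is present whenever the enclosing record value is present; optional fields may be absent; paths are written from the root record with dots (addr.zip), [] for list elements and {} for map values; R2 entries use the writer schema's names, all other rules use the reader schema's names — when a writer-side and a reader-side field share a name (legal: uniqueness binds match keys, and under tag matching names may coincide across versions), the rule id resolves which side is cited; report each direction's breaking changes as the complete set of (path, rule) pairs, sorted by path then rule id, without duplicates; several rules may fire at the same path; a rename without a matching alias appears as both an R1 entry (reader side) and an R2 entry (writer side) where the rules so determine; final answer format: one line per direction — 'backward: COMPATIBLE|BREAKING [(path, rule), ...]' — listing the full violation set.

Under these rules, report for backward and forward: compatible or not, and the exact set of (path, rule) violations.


the writer's type comes first in each Account pair
checking backward for Account: reader v2 against writer v1:
  Role -> Role, writer optional: tier aligns to tier
  string -> string, writer required: email aligns to email
  string -> string, writer required: nickname aligns to nickname
  factor: no writer match
  bool -> bytes, writer required: enabled aligns to enabled
  seq (writer side), unknown to reader
  active (writer side), unknown to reader
  breaking: (enabled, R3)
  => 1 violation(s): backward is BREAKING for Account
checking forward for Account: reader v1 against writer v2:
  Role -> Role, writer optional: tier aligns to tier
  string -> string, writer optional: email aligns to email
  string -> string, writer required: nickname aligns to nickname
  seq: no writer match
  bytes -> bool, writer required: enabled aligns to enabled
  active: no writer match
  factor (writer side), unknown to reader
  breaking: (email, R1)
  breaking: (enabled, R3)
  breaking: (seq, R1)
  breaking: (tier, R5)
  => 4 violation(s): forward is BREAKING for Account

backward: BREAKING [(enabled, R3)]; forward: BREAKING [(email, R1), (enabled, R3), (seq, R1), (tier, R5)]


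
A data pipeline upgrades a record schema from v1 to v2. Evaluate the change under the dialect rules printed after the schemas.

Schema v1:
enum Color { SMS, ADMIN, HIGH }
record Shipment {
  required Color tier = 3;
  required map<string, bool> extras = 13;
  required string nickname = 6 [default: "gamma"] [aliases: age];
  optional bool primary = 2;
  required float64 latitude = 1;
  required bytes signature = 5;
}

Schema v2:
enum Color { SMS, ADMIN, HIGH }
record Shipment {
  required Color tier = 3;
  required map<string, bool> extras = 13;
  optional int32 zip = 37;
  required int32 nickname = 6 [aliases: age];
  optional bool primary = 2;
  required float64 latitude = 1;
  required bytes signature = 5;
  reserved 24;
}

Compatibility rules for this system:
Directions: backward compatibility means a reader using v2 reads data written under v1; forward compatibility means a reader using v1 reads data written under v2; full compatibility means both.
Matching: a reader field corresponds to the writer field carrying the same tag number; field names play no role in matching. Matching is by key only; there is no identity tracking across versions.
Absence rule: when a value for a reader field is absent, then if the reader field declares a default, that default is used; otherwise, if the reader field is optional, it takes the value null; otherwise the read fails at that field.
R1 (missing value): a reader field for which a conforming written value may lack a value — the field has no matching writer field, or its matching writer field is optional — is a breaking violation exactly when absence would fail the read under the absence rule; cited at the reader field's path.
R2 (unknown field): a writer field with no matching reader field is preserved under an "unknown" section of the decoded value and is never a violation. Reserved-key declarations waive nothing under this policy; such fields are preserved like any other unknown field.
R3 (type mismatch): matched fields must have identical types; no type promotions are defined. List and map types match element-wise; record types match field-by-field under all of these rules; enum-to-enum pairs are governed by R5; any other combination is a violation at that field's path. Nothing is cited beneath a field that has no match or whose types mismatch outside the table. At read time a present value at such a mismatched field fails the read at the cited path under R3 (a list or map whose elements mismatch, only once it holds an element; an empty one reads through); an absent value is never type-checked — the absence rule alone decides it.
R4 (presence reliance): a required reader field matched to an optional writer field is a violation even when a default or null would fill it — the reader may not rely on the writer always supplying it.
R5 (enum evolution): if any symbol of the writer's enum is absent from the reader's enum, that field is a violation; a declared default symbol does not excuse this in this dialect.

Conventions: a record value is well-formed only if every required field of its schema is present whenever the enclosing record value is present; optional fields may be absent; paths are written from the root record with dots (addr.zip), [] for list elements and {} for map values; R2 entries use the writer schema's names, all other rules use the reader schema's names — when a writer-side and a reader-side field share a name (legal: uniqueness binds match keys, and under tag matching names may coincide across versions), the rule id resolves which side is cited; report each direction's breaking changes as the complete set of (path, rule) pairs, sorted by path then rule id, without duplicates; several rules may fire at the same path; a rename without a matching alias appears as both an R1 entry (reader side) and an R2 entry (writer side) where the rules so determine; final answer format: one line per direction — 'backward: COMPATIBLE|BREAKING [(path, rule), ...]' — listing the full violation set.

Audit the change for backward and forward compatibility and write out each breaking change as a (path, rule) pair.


backward: BREAKING [(nickname, R3)]; forward: BREAKING [(nickname, R3)]

the writer's type comes first in each Shipment pair
backward on Shipment — v2 reading data written by v1:
  tier: paired with writer tier (Color -> Color; writer required)
  extras: paired with writer extras (map<string, bool> -> map<string, bool>; writer required)
  zip has no writer counterpart
  nickname: paired with writer nickname (string -> int32; writer required)
  primary: paired with writer primary (bool -> bool; writer optional)
  latitude: paired with writer latitude (float64 -> float64; writer required)
  signature: paired with writer signature (bytes -> bytes; writer required)
  breaking: (nickname, R3)
  backward on Shipment therefore BREAKING (1)
forward on Shipment — v1 reading data written by v2:
  tier: paired with writer tier (Color -> Color; writer required)
  extras: paired with writer extras (map<string, bool> -> map<string, bool>; writer required)
  nickname: paired with writer nickname (int32 -> string; writer required)
  primary: paired with writer primary (bool -> bool; writer optional)
  latitude: paired with writer latitude (float64 -> float64; writer required)
  signature: paired with writer signature (bytes -> bytes; writer required)
  writer zip: unknown to reader
  breaking: (nickname, R3)
  forward on Shipment therefore BREAKING (1)


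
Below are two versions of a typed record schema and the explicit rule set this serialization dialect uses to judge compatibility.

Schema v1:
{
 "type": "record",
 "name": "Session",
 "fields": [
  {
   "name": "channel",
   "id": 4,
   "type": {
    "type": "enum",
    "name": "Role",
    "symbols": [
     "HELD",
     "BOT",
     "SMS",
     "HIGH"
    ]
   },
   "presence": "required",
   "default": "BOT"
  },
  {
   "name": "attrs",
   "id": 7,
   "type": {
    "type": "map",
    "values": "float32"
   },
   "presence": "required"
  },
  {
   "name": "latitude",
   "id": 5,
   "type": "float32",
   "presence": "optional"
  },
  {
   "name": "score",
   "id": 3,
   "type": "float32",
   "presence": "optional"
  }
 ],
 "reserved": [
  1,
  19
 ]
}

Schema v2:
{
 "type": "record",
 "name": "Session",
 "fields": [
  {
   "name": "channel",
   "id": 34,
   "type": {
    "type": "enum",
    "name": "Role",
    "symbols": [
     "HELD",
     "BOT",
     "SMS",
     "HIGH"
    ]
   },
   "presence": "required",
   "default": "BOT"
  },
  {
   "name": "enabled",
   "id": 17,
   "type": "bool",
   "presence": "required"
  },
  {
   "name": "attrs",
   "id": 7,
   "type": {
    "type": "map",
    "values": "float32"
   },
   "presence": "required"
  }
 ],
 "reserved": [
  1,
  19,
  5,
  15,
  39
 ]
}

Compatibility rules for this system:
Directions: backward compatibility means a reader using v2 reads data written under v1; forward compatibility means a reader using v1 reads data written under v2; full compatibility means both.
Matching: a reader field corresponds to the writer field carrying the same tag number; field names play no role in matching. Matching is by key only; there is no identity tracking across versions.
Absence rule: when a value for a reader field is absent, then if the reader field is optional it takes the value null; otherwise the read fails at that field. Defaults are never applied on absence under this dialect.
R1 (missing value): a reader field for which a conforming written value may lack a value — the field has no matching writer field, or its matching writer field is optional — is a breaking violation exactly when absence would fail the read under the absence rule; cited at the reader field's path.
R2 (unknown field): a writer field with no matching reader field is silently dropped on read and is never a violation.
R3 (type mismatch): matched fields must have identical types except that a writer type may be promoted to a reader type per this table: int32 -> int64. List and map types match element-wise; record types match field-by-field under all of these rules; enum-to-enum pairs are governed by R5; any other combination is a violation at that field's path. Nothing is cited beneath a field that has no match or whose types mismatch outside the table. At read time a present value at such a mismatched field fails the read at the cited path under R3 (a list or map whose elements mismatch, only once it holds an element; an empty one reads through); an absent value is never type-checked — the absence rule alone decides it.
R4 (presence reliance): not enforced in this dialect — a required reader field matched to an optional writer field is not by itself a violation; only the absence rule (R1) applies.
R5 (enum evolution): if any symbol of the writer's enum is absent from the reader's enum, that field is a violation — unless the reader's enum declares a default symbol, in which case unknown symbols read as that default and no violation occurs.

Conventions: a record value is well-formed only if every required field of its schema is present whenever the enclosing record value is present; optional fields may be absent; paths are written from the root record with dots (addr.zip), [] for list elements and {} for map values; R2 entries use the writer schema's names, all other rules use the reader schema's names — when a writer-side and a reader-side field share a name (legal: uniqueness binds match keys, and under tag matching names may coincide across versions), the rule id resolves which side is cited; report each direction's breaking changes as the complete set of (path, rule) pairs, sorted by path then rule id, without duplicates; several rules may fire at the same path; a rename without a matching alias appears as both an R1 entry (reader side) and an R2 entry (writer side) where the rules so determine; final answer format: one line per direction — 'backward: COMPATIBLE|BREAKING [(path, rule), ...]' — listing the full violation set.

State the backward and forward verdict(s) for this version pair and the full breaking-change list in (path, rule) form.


backward: BREAKING [(channel, R1), (enabled, R1)]; forward: BREAKING [(channel, R1)]

each type pair in Session: writer, then reader
backward analysis of Session with v2 as reader and v1 as writer:
  channel: no writer-side match
  enabled: no writer-side match
  attrs: map<string, float32> -> map<string, float32>, writer required; from attrs
  writer channel: unknown to reader
  writer latitude: unknown to reader
  writer score: unknown to reader
  rule R1 violated at channel
  rule R1 violated at enabled
  => backward: BREAKING (2)
forward analysis of Session with v1 as reader and v2 as writer:
  channel: no writer-side match
  attrs: map<string, float32> -> map<string, float32>, writer required; from attrs
  latitude: no writer-side match
  score: no writer-side match
  writer channel: unknown to reader
  writer enabled: unknown to reader
  rule R1 violated at channel
  => forward: BREAKING (1)


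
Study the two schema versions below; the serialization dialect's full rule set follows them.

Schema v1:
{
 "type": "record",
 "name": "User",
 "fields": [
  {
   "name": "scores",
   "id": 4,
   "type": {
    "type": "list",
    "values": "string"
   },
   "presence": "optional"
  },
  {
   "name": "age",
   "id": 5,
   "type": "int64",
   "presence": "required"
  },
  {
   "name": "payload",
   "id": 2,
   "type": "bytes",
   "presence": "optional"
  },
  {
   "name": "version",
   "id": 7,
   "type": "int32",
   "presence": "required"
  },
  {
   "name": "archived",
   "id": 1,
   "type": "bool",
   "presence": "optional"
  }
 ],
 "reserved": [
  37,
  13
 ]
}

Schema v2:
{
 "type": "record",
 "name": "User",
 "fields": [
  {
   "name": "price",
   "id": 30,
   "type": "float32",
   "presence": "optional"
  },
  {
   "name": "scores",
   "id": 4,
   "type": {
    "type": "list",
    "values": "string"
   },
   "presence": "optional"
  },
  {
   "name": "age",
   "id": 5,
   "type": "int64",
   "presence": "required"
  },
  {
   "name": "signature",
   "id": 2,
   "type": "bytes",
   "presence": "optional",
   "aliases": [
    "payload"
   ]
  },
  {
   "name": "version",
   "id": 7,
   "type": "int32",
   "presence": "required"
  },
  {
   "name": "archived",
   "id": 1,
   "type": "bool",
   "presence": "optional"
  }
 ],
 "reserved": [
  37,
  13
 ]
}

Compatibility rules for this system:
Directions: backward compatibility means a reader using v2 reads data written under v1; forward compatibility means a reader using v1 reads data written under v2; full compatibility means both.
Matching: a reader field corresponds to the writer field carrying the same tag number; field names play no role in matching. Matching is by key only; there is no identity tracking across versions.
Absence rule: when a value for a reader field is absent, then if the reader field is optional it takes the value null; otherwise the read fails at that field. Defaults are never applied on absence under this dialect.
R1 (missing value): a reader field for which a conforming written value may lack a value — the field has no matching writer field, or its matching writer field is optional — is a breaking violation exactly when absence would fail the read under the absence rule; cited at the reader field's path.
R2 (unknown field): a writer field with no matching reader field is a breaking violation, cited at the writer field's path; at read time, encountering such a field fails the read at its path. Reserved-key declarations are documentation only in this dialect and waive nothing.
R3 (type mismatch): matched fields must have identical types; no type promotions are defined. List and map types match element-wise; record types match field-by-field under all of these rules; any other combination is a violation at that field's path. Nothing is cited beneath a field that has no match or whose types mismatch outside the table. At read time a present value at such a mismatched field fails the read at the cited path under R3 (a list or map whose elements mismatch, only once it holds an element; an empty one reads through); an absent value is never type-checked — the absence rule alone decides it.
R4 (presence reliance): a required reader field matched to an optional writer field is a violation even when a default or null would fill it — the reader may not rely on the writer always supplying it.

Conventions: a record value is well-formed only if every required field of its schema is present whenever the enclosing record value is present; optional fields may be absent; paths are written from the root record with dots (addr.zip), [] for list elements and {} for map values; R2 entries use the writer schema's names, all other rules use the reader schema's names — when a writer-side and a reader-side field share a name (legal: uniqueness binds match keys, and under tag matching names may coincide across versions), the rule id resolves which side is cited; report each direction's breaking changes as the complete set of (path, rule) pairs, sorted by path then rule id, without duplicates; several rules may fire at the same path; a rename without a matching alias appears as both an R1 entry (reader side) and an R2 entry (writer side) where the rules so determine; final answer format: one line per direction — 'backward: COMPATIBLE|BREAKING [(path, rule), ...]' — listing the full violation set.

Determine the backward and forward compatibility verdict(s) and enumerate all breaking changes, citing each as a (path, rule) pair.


each type pair in User: writer, then reader
backward analysis of User with v2 as reader and v1 as writer:
  price has no writer counterpart
  writer optional, list<string> -> list<string>: reader scores maps from writer scores
  writer required, int64 -> int64: reader age maps from writer age
  writer optional, bytes -> bytes: reader signature maps from writer payload
  writer required, int32 -> int32: reader version maps from writer version
  writer optional, bool -> bool: reader archived maps from writer archived
  => backward verdict for User: COMPATIBLE, no violations
forward analysis of User with v1 as reader and v2 as writer:
  writer optional, list<string> -> list<string>: reader scores maps from writer scores
  writer required, int64 -> int64: reader age maps from writer age
  writer optional, bytes -> bytes: reader payload maps from writer signature
  writer required, int32 -> int32: reader version maps from writer version
  writer optional, bool -> bool: reader archived maps from writer archived
  writer field price has no reader counterpart
  rule R2 violated at price
  => forward: BREAKING (1)

backward: COMPATIBLE []; forward: BREAKING [(price, R2)]


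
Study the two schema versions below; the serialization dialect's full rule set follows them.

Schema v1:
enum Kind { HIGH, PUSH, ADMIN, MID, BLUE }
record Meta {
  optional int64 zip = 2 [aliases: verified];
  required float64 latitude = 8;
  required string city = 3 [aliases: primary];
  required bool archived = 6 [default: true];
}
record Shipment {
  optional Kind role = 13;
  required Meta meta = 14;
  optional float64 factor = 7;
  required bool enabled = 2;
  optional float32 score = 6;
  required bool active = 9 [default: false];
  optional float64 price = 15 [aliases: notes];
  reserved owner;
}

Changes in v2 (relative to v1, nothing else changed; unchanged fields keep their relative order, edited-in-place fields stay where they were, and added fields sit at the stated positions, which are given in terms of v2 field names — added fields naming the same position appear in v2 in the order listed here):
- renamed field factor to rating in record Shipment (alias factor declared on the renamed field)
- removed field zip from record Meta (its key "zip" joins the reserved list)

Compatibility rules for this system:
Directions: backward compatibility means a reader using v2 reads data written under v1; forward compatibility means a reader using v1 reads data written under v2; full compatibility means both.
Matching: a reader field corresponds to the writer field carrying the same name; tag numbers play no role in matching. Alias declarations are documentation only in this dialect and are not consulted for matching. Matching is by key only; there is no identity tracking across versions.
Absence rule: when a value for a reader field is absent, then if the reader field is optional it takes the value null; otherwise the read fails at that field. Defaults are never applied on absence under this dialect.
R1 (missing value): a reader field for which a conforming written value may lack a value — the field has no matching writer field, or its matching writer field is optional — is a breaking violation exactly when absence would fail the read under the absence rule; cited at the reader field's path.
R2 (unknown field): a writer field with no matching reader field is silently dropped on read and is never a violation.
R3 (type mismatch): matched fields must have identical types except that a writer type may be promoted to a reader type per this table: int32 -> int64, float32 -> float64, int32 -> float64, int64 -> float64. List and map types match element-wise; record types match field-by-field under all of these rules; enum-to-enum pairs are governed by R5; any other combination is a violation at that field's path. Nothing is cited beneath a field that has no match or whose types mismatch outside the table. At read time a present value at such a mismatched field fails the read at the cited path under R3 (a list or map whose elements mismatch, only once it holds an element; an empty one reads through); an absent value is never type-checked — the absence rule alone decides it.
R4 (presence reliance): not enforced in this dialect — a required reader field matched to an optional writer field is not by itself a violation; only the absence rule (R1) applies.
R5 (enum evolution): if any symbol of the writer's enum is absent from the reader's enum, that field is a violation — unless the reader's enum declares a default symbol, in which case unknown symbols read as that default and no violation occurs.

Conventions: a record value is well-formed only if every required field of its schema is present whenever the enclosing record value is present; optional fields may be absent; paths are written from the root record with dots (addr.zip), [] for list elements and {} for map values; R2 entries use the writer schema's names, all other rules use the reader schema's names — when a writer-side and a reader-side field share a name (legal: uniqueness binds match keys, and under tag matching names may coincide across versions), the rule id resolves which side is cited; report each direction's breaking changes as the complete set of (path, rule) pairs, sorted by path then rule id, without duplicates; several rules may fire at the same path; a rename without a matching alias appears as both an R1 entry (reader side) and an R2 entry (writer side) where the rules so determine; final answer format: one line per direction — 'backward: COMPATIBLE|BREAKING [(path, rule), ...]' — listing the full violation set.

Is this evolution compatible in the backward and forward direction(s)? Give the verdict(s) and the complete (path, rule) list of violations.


backward: COMPATIBLE []; forward: COMPATIBLE []

each type pair in Shipment: writer, then reader
backward on Shipment — v2 reading data written by v1:
  role: paired with writer role (Kind -> Kind; writer optional)
  meta: paired with writer meta (Meta -> Meta; writer required)
  rating: no writer match
  enabled: paired with writer enabled (bool -> bool; writer required)
  score: paired with writer score (float32 -> float32; writer optional)
  active: paired with writer active (bool -> bool; writer required)
  price: paired with writer price (float64 -> float64; writer optional)
  leftover writer field: factor
  meta.latitude: paired with writer meta.latitude (float64 -> float64; writer required)
  meta.city: paired with writer meta.city (string -> string; writer required)
  meta.archived: paired with writer meta.archived (bool -> bool; writer required)
  leftover writer field: meta.zip
  nothing fires on Shipment: backward is COMPATIBLE
forward on Shipment — v1 reading data written by v2:
  role: paired with writer role (Kind -> Kind; writer optional)
  meta: paired with writer meta (Meta -> Meta; writer required)
  factor: no writer match
  enabled: paired with writer enabled (bool -> bool; writer required)
  score: paired with writer score (float32 -> float32; writer optional)
  active: paired with writer active (bool -> bool; writer required)
  price: paired with writer price (float64 -> float64; writer optional)
  leftover writer field: rating
  meta.zip: no writer match
  meta.latitude: paired with writer meta.latitude (float64 -> float64; writer required)
  meta.city: paired with writer meta.city (string -> string; writer required)
  meta.archived: paired with writer meta.archived (bool -> bool; writer required)
  nothing fires on Shipment: forward is COMPATIBLE


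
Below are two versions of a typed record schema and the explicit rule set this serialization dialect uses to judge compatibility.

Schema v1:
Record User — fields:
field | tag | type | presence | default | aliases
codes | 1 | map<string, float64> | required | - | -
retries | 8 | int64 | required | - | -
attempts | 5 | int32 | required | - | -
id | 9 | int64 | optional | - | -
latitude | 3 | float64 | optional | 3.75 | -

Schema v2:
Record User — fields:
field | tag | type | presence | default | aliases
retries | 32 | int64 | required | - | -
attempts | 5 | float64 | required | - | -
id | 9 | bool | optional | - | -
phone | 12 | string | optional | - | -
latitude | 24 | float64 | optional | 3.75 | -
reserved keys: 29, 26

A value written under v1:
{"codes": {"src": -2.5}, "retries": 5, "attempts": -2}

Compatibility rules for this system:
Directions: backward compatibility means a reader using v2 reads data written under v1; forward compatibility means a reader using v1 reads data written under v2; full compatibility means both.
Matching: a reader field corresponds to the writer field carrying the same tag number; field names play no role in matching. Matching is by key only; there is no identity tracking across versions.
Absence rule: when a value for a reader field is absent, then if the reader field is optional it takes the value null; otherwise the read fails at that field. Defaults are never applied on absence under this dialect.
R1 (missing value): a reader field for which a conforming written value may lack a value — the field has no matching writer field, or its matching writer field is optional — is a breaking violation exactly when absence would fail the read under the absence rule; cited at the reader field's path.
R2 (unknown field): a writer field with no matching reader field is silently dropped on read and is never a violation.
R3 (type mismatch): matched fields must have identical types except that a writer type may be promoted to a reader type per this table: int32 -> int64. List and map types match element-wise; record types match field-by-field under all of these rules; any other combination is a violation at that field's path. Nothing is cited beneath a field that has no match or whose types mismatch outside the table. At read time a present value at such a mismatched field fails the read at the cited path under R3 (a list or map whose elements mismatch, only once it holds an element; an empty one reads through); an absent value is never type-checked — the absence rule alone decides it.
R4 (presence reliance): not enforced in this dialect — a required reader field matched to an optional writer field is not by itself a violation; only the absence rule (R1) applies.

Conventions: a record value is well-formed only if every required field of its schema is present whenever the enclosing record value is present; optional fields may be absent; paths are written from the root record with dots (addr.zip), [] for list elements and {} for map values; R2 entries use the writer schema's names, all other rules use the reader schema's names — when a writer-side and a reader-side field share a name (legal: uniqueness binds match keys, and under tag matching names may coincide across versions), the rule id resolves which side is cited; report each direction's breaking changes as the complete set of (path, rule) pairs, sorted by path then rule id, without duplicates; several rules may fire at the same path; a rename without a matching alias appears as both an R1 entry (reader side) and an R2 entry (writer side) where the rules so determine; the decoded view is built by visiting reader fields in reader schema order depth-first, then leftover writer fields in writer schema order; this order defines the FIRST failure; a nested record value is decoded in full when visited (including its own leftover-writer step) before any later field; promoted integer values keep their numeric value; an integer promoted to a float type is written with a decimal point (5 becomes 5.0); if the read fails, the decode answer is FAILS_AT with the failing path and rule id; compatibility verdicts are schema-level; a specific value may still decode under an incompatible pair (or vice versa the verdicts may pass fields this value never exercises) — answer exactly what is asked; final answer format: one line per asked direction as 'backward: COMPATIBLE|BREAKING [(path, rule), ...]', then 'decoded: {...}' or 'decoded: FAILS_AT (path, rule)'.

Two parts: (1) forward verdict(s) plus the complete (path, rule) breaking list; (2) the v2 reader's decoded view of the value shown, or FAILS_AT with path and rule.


the writer's type comes first in each User pair
forward pass over User, reader schema v1, writer schema v2:
  codes: no writer match
  retries: no writer match
  writer required, float64 -> int32: reader attempts maps from writer attempts
  writer optional, bool -> int64: reader id maps from writer id
  latitude: no writer match
  leftover writer field: retries
  leftover writer field: phone
  leftover writer field: latitude
  R3 fires at attempts
  R1 fires at codes
  R3 fires at id
  R1 fires at retries
  forward on User therefore BREAKING (4)
migrating the User value to v2:
  read fails at retries under R1 (no fill)
  => FAILS_AT (retries, R1)
the rest of the User diff is inert for this question:
  field latitude in record User: tag 3 changed to 24 -> inert for the asked User verdict: nothing fires
  added field phone to record User: optional string, tag 12 (in v2 it sits immediately before latitude) -> inert for the asked User verdict: nothing fires

forward: BREAKING [(attempts, R3), (codes, R1), (id, R3), (retries, R1)]; decoded: FAILS_AT (retries, R1)
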